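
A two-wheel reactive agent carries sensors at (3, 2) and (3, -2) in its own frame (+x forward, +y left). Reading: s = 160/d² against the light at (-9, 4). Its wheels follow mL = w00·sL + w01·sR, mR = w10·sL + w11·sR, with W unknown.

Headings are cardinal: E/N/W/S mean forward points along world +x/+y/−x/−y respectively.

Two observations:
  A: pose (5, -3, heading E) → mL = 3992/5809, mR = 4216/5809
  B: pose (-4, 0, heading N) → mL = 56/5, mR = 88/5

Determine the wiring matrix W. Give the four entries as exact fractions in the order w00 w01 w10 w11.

obs A: pose=(5,-3,E) → sL=80/157, sR=16/37, mL=3992/5809, mR=4216/5809
obs B: pose=(-4,0,N) → sL=16, sR=16/5, mL=56/5, mR=88/5
sensor matrix S = [[80/157, 16/37], [16, 16/5]]; det S = -30720/5809
solve [mL_A; mL_B] = S·[w00; w01] and [mR_A; mR_B] = S·[w10; w11]:
  w00 = 1/2, w01 = 1, w10 = 1, w11 = 1/2

1/2 1 1 1/2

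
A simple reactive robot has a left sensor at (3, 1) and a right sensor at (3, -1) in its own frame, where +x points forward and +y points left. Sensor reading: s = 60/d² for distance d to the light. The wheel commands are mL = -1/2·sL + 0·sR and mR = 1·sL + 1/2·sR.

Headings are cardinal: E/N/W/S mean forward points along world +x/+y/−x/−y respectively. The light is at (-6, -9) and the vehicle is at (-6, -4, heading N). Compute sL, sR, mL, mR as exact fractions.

left sensor world pos  = (-7, -1); dL² = 65
right sensor world pos = (-5, -1); dR² = 65
sL = 60/65 = 12/13
sR = 60/65 = 12/13
mL = -1/2·sL + 0·sR = -6/13
mR = 1·sL + 1/2·sR = 18/13

12/13 12/13 -6/13 18/13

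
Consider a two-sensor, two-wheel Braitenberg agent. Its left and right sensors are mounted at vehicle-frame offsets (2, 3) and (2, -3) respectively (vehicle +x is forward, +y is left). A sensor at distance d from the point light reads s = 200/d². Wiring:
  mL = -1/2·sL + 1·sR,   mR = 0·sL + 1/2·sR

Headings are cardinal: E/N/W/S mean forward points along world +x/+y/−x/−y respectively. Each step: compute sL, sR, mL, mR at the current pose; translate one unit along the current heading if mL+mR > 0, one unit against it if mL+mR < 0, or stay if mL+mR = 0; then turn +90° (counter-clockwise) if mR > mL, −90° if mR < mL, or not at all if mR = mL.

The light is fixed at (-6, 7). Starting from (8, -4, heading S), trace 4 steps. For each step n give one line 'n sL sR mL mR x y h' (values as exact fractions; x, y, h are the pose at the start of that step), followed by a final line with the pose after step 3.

0 100/229 20/29 3130/6641 10/29 8 -4 S
1 200/369 8/9 76/123 4/9 8 -5 W
2 1 50/89 11/178 25/89 7 -5 N
3 200/317 40/37 8980/11729 20/37 7 -4 W
final 6 -4 N

n=0: pose=(8,-4,S); sL=100/229, sR=20/29; mL=3130/6641, mR=10/29; mL+mR=5420/6641 → advance +1; mR−mL=-840/6641 → turn -1·90°
n=1: pose=(8,-5,W); sL=200/369, sR=8/9; mL=76/123, mR=4/9; mL+mR=392/369 → advance +1; mR−mL=-64/369 → turn -1·90°
n=2: pose=(7,-5,N); sL=1, sR=50/89; mL=11/178, mR=25/89; mL+mR=61/178 → advance +1; mR−mL=39/178 → turn +1·90°
n=3: pose=(7,-4,W); sL=200/317, sR=40/37; mL=8980/11729, mR=20/37; mL+mR=15320/11729 → advance +1; mR−mL=-2640/11729 → turn -1·90°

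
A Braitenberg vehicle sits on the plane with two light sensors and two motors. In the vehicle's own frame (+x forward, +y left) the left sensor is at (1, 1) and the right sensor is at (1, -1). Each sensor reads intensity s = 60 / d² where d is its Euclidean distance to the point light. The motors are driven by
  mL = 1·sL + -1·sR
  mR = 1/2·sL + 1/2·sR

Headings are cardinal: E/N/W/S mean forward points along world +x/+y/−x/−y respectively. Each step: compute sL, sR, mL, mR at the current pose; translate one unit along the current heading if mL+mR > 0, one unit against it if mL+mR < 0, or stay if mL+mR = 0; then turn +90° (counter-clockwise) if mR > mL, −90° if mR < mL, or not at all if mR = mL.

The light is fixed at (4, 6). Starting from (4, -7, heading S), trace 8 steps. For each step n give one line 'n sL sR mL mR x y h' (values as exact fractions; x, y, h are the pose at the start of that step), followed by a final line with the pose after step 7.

n=0: pose=(4,-7,S); sL=60/197, sR=60/197; mL=0, mR=60/197; mL+mR=60/197 → advance +1; mR−mL=60/197 → turn +1·90°
n=1: pose=(4,-8,E); sL=6/17, sR=30/113; mL=168/1921, mR=594/1921; mL+mR=762/1921 → advance +1; mR−mL=426/1921 → turn +1·90°
n=2: pose=(5,-8,N); sL=60/169, sR=60/173; mL=240/29237, mR=10260/29237; mL+mR=10500/29237 → advance +1; mR−mL=10020/29237 → turn +1·90°
n=3: pose=(5,-7,W); sL=15/49, sR=5/12; mL=-65/588, mR=425/1176; mL+mR=295/1176 → advance +1; mR−mL=185/392 → turn +1·90°
n=4: pose=(4,-7,S); sL=60/197, sR=60/197; mL=0, mR=60/197; mL+mR=60/197 → advance +1; mR−mL=60/197 → turn +1·90°
n=5: pose=(4,-8,E); sL=6/17, sR=30/113; mL=168/1921, mR=594/1921; mL+mR=762/1921 → advance +1; mR−mL=426/1921 → turn +1·90°
n=6: pose=(5,-8,N); sL=60/169, sR=60/173; mL=240/29237, mR=10260/29237; mL+mR=10500/29237 → advance +1; mR−mL=10020/29237 → turn +1·90°
n=7: pose=(5,-7,W); sL=15/49, sR=5/12; mL=-65/588, mR=425/1176; mL+mR=295/1176 → advance +1; mR−mL=185/392 → turn +1·90°

0 60/197 60/197 0 60/197 4 -7 S
1 6/17 30/113 168/1921 594/1921 4 -8 E
2 60/169 60/173 240/29237 10260/29237 5 -8 N
3 15/49 5/12 -65/588 425/1176 5 -7 W
4 60/197 60/197 0 60/197 4 -7 S
5 6/17 30/113 168/1921 594/1921 4 -8 E
6 60/169 60/173 240/29237 10260/29237 5 -8 N
7 15/49 5/12 -65/588 425/1176 5 -7 W
final 4 -7 S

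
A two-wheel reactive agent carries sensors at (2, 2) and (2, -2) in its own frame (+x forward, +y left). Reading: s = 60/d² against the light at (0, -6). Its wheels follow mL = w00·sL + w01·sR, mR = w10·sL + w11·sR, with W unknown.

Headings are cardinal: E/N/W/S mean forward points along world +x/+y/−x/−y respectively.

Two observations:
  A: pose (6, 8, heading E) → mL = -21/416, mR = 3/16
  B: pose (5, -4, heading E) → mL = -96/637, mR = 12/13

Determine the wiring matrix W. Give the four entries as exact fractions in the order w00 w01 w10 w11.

obs A: pose=(6,8,E) → sL=3/16, sR=15/52, mL=-21/416, mR=3/16
obs B: pose=(5,-4,E) → sL=12/13, sR=60/49, mL=-96/637, mR=12/13
sensor matrix S = [[3/16, 15/52], [12/13, 60/49]]; det S = -1215/33124
solve [mL_A; mL_B] = S·[w00; w01] and [mR_A; mR_B] = S·[w10; w11]:
  w00 = 1/2, w01 = -1/2, w10 = 1, w11 = 0

1/2 -1/2 1 0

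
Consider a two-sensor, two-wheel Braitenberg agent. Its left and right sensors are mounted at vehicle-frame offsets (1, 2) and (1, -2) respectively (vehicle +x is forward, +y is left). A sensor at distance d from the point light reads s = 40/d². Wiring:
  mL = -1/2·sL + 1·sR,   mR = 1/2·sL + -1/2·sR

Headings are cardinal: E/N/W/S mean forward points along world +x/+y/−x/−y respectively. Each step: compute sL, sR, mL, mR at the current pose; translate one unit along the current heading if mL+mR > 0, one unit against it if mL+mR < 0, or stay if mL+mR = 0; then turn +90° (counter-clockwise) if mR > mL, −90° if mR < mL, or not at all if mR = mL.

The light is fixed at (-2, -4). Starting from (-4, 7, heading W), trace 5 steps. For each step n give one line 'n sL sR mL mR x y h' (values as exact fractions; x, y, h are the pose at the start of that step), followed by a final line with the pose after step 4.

0 4/9 20/89 2/801 88/801 -4 7 W
1 40/101 8/25 308/2525 96/2525 -5 7 S
2 1/2 1/4 0 1/8 -5 6 W
3 8/17 40/117 212/1989 128/1989 -6 6 S
4 20/37 20/73 10/2701 360/2701 -6 5 W
final -7 5 S

n=0: pose=(-4,7,W); sL=4/9, sR=20/89; mL=2/801, mR=88/801; mL+mR=10/89 → advance +1; mR−mL=86/801 → turn +1·90°
n=1: pose=(-5,7,S); sL=40/101, sR=8/25; mL=308/2525, mR=96/2525; mL+mR=4/25 → advance +1; mR−mL=-212/2525 → turn -1·90°
n=2: pose=(-5,6,W); sL=1/2, sR=1/4; mL=0, mR=1/8; mL+mR=1/8 → advance +1; mR−mL=1/8 → turn +1·90°
n=3: pose=(-6,6,S); sL=8/17, sR=40/117; mL=212/1989, mR=128/1989; mL+mR=20/117 → advance +1; mR−mL=-28/663 → turn -1·90°
n=4: pose=(-6,5,W); sL=20/37, sR=20/73; mL=10/2701, mR=360/2701; mL+mR=10/73 → advance +1; mR−mL=350/2701 → turn +1·90°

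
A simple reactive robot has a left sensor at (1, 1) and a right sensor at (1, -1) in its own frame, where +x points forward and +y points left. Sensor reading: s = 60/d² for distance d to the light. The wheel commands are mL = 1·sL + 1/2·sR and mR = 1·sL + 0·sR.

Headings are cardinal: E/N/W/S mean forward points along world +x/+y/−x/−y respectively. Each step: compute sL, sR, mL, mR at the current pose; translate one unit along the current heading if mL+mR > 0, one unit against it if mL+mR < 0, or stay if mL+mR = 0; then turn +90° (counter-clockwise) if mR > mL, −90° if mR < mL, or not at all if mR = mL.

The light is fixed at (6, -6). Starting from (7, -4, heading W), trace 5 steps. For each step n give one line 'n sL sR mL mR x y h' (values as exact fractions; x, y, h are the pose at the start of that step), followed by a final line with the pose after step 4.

0 60 20/3 190/3 60 7 -4 W
1 6 6 9 6 6 -4 N
2 60/17 12 162/17 60/17 6 -3 E
3 15/2 15 15 15/2 7 -3 S
4 60 20/3 190/3 60 7 -4 W
final 6 -4 N

n=0: pose=(7,-4,W); sL=60, sR=20/3; mL=190/3, mR=60; mL+mR=370/3 → advance +1; mR−mL=-10/3 → turn -1·90°
n=1: pose=(6,-4,N); sL=6, sR=6; mL=9, mR=6; mL+mR=15 → advance +1; mR−mL=-3 → turn -1·90°
n=2: pose=(6,-3,E); sL=60/17, sR=12; mL=162/17, mR=60/17; mL+mR=222/17 → advance +1; mR−mL=-6 → turn -1·90°
n=3: pose=(7,-3,S); sL=15/2, sR=15; mL=15, mR=15/2; mL+mR=45/2 → advance +1; mR−mL=-15/2 → turn -1·90°
n=4: pose=(7,-4,W); sL=60, sR=20/3; mL=190/3, mR=60; mL+mR=370/3 → advance +1; mR−mL=-10/3 → turn -1·90°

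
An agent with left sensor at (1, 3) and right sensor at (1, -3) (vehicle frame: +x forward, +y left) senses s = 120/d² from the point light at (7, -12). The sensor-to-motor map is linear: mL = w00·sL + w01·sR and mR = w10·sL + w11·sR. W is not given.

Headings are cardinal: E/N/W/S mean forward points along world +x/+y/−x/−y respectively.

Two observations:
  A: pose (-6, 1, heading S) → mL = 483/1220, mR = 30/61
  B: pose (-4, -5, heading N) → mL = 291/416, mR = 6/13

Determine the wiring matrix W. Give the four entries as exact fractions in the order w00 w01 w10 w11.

1/2 1/2 1 0

obs A: pose=(-6,1,S) → sL=30/61, sR=3/10, mL=483/1220, mR=30/61
obs B: pose=(-4,-5,N) → sL=6/13, sR=15/16, mL=291/416, mR=6/13
sensor matrix S = [[30/61, 3/10], [6/13, 15/16]]; det S = 10233/31720
solve [mL_A; mL_B] = S·[w00; w01] and [mR_A; mR_B] = S·[w10; w11]:
  w00 = 1/2, w01 = 1/2, w10 = 1, w11 = 0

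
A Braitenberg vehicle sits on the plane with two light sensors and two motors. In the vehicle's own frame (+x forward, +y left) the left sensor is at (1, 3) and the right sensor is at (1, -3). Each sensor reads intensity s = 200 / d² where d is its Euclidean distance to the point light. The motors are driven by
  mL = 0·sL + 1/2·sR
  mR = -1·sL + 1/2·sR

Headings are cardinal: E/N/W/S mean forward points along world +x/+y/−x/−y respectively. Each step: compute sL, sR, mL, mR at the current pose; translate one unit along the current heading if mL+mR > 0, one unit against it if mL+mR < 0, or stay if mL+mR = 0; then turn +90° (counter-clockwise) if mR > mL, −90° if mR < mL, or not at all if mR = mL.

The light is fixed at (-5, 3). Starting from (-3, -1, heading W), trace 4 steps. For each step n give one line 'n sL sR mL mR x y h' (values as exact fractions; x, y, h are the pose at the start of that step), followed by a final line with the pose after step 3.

0 4 100 50 46 -3 -1 W
1 200/13 8 4 -148/13 -4 -1 N
2 25 50/17 25/17 -400/17 -4 -2 E
3 40/9 40/9 20/9 -20/9 -5 -2 S
final -5 -2 W

n=0: pose=(-3,-1,W); sL=4, sR=100; mL=50, mR=46; mL+mR=96 → advance +1; mR−mL=-4 → turn -1·90°
n=1: pose=(-4,-1,N); sL=200/13, sR=8; mL=4, mR=-148/13; mL+mR=-96/13 → advance -1; mR−mL=-200/13 → turn -1·90°
n=2: pose=(-4,-2,E); sL=25, sR=50/17; mL=25/17, mR=-400/17; mL+mR=-375/17 → advance -1; mR−mL=-25 → turn -1·90°
n=3: pose=(-5,-2,S); sL=40/9, sR=40/9; mL=20/9, mR=-20/9; mL+mR=0 → advance +0; mR−mL=-40/9 → turn -1·90°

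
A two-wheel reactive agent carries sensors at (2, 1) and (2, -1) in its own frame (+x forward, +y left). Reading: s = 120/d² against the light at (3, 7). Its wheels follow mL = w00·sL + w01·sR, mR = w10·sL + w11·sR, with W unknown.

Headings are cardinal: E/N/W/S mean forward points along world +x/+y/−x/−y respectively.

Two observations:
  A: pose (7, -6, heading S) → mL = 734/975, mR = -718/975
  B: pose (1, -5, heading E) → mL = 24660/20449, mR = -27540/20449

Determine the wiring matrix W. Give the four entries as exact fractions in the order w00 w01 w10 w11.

1/2 1 -1 -1/2

obs A: pose=(7,-6,S) → sL=12/25, sR=20/39, mL=734/975, mR=-718/975
obs B: pose=(1,-5,E) → sL=120/121, sR=120/169, mL=24660/20449, mR=-27540/20449
sensor matrix S = [[12/25, 20/39], [120/121, 120/169]]; det S = -17152/102245
solve [mL_A; mL_B] = S·[w00; w01] and [mR_A; mR_B] = S·[w10; w11]:
  w00 = 1/2, w01 = 1, w10 = -1, w11 = -1/2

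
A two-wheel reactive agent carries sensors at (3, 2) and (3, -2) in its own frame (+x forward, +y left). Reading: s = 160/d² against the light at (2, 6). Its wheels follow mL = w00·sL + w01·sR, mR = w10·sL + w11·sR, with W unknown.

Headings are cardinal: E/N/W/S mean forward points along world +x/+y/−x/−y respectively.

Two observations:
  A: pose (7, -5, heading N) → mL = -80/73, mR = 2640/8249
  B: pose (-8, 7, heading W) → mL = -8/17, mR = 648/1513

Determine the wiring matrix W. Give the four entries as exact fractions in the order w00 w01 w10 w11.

obs A: pose=(7,-5,N) → sL=160/73, sR=160/113, mL=-80/73, mR=2640/8249
obs B: pose=(-8,7,W) → sL=16/17, sR=80/89, mL=-8/17, mR=648/1513
sensor matrix S = [[160/73, 160/113], [16/17, 80/89]]; det S = 7956480/12480737
solve [mL_A; mL_B] = S·[w00; w01] and [mR_A; mR_B] = S·[w10; w11]:
  w00 = -1/2, w01 = 0, w10 = -1/2, w11 = 1

-1/2 0 -1/2 1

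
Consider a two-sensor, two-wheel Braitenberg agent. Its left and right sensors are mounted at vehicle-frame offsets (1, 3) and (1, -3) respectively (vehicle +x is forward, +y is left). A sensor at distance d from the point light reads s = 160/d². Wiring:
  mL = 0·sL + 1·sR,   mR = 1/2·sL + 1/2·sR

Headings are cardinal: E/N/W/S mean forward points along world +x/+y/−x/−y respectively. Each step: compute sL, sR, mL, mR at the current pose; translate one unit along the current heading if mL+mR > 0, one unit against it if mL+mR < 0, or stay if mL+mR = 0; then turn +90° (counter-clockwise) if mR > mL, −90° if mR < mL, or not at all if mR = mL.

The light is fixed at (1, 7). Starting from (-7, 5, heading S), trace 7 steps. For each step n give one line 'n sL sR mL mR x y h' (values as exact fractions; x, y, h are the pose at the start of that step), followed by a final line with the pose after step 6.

0 80/17 16/13 16/13 656/221 -7 5 S
1 160/49 32/17 32/17 2144/833 -7 4 E
2 20/13 8 8 62/13 -6 4 N
3 160/37 160/61 160/61 7840/2257 -6 5 E
4 80/41 16 16 368/41 -5 5 N
5 160/29 160/41 160/41 5600/1189 -5 6 E
6 5/2 40 40 85/4 -4 6 N
final -4 7 E

n=0: pose=(-7,5,S); sL=80/17, sR=16/13; mL=16/13, mR=656/221; mL+mR=928/221 → advance +1; mR−mL=384/221 → turn +1·90°
n=1: pose=(-7,4,E); sL=160/49, sR=32/17; mL=32/17, mR=2144/833; mL+mR=3712/833 → advance +1; mR−mL=576/833 → turn +1·90°
n=2: pose=(-6,4,N); sL=20/13, sR=8; mL=8, mR=62/13; mL+mR=166/13 → advance +1; mR−mL=-42/13 → turn -1·90°
n=3: pose=(-6,5,E); sL=160/37, sR=160/61; mL=160/61, mR=7840/2257; mL+mR=13760/2257 → advance +1; mR−mL=1920/2257 → turn +1·90°
n=4: pose=(-5,5,N); sL=80/41, sR=16; mL=16, mR=368/41; mL+mR=1024/41 → advance +1; mR−mL=-288/41 → turn -1·90°
n=5: pose=(-5,6,E); sL=160/29, sR=160/41; mL=160/41, mR=5600/1189; mL+mR=10240/1189 → advance +1; mR−mL=960/1189 → turn +1·90°
n=6: pose=(-4,6,N); sL=5/2, sR=40; mL=40, mR=85/4; mL+mR=245/4 → advance +1; mR−mL=-75/4 → turn -1·90°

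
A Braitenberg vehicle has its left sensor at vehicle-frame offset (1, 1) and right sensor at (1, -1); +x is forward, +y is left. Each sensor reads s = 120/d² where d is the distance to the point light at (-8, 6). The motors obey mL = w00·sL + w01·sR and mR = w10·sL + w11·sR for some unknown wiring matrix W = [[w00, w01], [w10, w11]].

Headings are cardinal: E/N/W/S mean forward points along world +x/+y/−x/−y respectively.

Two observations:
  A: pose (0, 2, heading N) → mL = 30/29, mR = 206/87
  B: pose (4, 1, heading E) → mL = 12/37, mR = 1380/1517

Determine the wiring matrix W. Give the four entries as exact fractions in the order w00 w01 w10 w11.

obs A: pose=(0,2,N) → sL=60/29, sR=4/3, mL=30/29, mR=206/87
obs B: pose=(4,1,E) → sL=24/37, sR=24/41, mL=12/37, mR=1380/1517
sensor matrix S = [[60/29, 4/3], [24/37, 24/41]]; det S = 15232/43993
solve [mL_A; mL_B] = S·[w00; w01] and [mR_A; mR_B] = S·[w10; w11]:
  w00 = 1/2, w01 = 0, w10 = 1/2, w11 = 1

1/2 0 1/2 1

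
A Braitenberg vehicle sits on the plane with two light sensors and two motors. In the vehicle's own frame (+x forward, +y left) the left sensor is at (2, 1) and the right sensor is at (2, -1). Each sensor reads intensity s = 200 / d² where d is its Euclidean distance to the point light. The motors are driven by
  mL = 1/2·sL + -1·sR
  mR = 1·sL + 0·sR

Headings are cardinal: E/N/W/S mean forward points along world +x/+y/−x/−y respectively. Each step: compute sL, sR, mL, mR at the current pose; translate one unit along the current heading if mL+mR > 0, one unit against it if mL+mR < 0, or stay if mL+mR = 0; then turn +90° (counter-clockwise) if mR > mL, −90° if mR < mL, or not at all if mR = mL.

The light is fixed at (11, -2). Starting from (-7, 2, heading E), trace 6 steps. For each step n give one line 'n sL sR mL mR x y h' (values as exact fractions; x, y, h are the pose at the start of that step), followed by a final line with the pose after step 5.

0 200/281 40/53 -5940/14893 200/281 -7 2 E
1 5/9 50/73 -535/1314 5/9 -6 2 N
2 200/377 200/397 -35700/149669 200/377 -6 3 W
3 100/149 20/37 -1130/5513 100/149 -7 3 S
4 200/281 40/53 -5940/14893 200/281 -7 2 E
5 5/9 50/73 -535/1314 5/9 -6 2 N
final -6 3 W

n=0: pose=(-7,2,E); sL=200/281, sR=40/53; mL=-5940/14893, mR=200/281; mL+mR=4660/14893 → advance +1; mR−mL=16540/14893 → turn +1·90°
n=1: pose=(-6,2,N); sL=5/9, sR=50/73; mL=-535/1314, mR=5/9; mL+mR=65/438 → advance +1; mR−mL=1265/1314 → turn +1·90°
n=2: pose=(-6,3,W); sL=200/377, sR=200/397; mL=-35700/149669, mR=200/377; mL+mR=43700/149669 → advance +1; mR−mL=115100/149669 → turn +1·90°
n=3: pose=(-7,3,S); sL=100/149, sR=20/37; mL=-1130/5513, mR=100/149; mL+mR=2570/5513 → advance +1; mR−mL=4830/5513 → turn +1·90°
n=4: pose=(-7,2,E); sL=200/281, sR=40/53; mL=-5940/14893, mR=200/281; mL+mR=4660/14893 → advance +1; mR−mL=16540/14893 → turn +1·90°
n=5: pose=(-6,2,N); sL=5/9, sR=50/73; mL=-535/1314, mR=5/9; mL+mR=65/438 → advance +1; mR−mL=1265/1314 → turn +1·90°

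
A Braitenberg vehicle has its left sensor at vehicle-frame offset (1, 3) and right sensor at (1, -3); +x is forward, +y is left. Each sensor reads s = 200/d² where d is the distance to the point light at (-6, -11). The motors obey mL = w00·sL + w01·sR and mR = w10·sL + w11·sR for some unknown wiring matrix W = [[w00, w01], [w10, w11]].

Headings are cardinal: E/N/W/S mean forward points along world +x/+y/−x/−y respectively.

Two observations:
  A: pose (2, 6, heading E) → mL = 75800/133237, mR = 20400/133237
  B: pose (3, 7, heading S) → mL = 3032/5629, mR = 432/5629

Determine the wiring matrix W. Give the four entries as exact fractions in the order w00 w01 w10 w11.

1/2 1/2 -1/2 1/2

obs A: pose=(2,6,E) → sL=200/481, sR=200/277, mL=75800/133237, mR=20400/133237
obs B: pose=(3,7,S) → sL=200/433, sR=8/13, mL=3032/5629, mR=432/5629
sensor matrix S = [[200/481, 200/277], [200/433, 8/13]]; det S = -58214400/749991073
solve [mL_A; mL_B] = S·[w00; w01] and [mR_A; mR_B] = S·[w10; w11]:
  w00 = 1/2, w01 = 1/2, w10 = -1/2, w11 = 1/2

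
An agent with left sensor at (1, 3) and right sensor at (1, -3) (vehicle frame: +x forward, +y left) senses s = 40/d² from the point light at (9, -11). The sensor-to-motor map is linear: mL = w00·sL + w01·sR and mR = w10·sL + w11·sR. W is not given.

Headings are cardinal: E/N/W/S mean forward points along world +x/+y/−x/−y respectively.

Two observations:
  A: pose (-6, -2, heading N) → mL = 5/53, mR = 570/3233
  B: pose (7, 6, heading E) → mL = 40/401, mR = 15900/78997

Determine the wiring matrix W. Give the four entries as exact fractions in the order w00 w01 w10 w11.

obs A: pose=(-6,-2,N) → sL=5/53, sR=10/61, mL=5/53, mR=570/3233
obs B: pose=(7,6,E) → sL=40/401, sR=40/197, mL=40/401, mR=15900/78997
sensor matrix S = [[5/53, 10/61], [40/401, 40/197]]; det S = 715800/255397301
solve [mL_A; mL_B] = S·[w00; w01] and [mR_A; mR_B] = S·[w10; w11]:
  w00 = 1, w01 = 0, w10 = 1, w11 = 1/2

1 0 1 1/2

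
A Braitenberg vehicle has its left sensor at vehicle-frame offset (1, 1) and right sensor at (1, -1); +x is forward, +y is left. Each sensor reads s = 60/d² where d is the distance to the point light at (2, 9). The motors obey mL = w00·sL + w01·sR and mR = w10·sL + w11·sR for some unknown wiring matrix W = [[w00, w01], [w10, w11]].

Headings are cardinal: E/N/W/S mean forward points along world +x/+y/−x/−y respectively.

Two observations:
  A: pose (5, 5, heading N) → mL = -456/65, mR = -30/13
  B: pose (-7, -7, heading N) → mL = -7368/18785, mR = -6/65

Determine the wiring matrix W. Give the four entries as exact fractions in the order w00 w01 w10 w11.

obs A: pose=(5,5,N) → sL=60/13, sR=12/5, mL=-456/65, mR=-30/13
obs B: pose=(-7,-7,N) → sL=12/65, sR=60/289, mL=-7368/18785, mR=-6/65
sensor matrix S = [[60/13, 12/5], [12/65, 60/289]]; det S = 48384/93925
solve [mL_A; mL_B] = S·[w00; w01] and [mR_A; mR_B] = S·[w10; w11]:
  w00 = -1, w01 = -1, w10 = -1/2, w11 = 0

-1 -1 -1/2 0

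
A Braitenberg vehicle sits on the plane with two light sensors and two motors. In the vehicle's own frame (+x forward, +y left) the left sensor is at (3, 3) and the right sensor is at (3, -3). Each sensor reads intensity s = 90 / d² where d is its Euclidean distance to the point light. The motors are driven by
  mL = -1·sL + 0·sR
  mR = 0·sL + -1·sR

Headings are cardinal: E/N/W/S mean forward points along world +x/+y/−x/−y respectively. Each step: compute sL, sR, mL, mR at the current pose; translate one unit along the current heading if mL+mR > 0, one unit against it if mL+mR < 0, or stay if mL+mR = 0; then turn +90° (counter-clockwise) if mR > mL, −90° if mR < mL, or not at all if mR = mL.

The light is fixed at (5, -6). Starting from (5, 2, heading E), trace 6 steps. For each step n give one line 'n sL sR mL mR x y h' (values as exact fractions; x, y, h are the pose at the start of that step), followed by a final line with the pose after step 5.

0 9/13 45/17 -9/13 -45/17 5 2 E
1 90/29 90/41 -90/29 -90/41 4 2 S
2 45/74 9/4 -45/74 -9/4 4 3 E
3 90/37 90/61 -90/37 -90/61 3 3 S
4 9/17 9/5 -9/17 -9/5 3 4 E
5 90/49 18/17 -90/49 -18/17 2 4 S
final 2 5 E

n=0: pose=(5,2,E); sL=9/13, sR=45/17; mL=-9/13, mR=-45/17; mL+mR=-738/221 → advance -1; mR−mL=-432/221 → turn -1·90°
n=1: pose=(4,2,S); sL=90/29, sR=90/41; mL=-90/29, mR=-90/41; mL+mR=-6300/1189 → advance -1; mR−mL=1080/1189 → turn +1·90°
n=2: pose=(4,3,E); sL=45/74, sR=9/4; mL=-45/74, mR=-9/4; mL+mR=-423/148 → advance -1; mR−mL=-243/148 → turn -1·90°
n=3: pose=(3,3,S); sL=90/37, sR=90/61; mL=-90/37, mR=-90/61; mL+mR=-8820/2257 → advance -1; mR−mL=2160/2257 → turn +1·90°
n=4: pose=(3,4,E); sL=9/17, sR=9/5; mL=-9/17, mR=-9/5; mL+mR=-198/85 → advance -1; mR−mL=-108/85 → turn -1·90°
n=5: pose=(2,4,S); sL=90/49, sR=18/17; mL=-90/49, mR=-18/17; mL+mR=-2412/833 → advance -1; mR−mL=648/833 → turn +1·90°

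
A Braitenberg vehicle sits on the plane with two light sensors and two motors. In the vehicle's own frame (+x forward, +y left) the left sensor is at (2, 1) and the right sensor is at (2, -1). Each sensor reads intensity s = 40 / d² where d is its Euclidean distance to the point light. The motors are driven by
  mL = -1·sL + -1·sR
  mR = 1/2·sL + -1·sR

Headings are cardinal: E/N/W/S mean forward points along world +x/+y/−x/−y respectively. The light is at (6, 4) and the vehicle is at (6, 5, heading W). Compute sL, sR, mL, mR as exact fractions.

10 5 -15 0

left sensor world pos  = (4, 4); dL² = 4
right sensor world pos = (4, 6); dR² = 8
sL = 40/4 = 10
sR = 40/8 = 5
mL = -1·sL + -1·sR = -15
mR = 1/2·sL + -1·sR = 0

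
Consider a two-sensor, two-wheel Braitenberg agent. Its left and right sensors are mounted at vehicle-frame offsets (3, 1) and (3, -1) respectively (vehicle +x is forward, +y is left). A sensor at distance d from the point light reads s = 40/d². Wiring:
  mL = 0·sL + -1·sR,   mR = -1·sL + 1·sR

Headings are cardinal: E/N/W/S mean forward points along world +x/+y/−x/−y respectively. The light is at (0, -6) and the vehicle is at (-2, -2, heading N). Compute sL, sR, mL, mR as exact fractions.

20/29 4/5 -4/5 16/145

left sensor world pos  = (-3, 1); dL² = 58
right sensor world pos = (-1, 1); dR² = 50
sL = 40/58 = 20/29
sR = 40/50 = 4/5
mL = 0·sL + -1·sR = -4/5
mR = -1·sL + 1·sR = 16/145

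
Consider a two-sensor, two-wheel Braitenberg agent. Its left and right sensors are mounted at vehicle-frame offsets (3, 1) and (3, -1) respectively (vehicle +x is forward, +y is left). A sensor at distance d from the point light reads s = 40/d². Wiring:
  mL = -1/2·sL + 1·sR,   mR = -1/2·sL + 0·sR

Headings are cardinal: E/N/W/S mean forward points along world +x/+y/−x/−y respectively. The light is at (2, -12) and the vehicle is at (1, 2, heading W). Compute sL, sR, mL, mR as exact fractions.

8/37 40/241 516/8917 -4/37

left sensor world pos  = (-2, 1); dL² = 185
right sensor world pos = (-2, 3); dR² = 241
sL = 40/185 = 8/37
sR = 40/241 = 40/241
mL = -1/2·sL + 1·sR = 516/8917
mR = -1/2·sL + 0·sR = -4/37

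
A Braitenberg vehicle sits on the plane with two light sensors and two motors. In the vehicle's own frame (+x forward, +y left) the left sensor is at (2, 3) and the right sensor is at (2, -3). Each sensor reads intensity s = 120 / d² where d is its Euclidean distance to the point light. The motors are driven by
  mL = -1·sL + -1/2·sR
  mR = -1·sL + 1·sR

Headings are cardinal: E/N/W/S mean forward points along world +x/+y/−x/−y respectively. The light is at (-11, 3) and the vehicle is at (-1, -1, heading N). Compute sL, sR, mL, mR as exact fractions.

left sensor world pos  = (-4, 1); dL² = 53
right sensor world pos = (2, 1); dR² = 173
sL = 120/53 = 120/53
sR = 120/173 = 120/173
mL = -1·sL + -1/2·sR = -23940/9169
mR = -1·sL + 1·sR = -14400/9169

120/53 120/173 -23940/9169 -14400/9169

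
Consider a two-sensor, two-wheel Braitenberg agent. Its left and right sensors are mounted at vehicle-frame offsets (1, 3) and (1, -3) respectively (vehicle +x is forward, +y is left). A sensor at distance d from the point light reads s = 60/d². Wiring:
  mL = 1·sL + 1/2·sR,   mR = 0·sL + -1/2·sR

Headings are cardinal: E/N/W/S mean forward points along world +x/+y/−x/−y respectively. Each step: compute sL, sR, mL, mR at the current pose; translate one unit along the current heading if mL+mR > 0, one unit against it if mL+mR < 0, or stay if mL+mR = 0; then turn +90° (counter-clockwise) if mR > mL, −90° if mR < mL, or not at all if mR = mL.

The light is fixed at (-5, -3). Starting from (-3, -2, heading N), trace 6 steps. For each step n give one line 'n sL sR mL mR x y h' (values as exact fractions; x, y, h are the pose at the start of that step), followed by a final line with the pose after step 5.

0 12 60/29 378/29 -30/29 -3 -2 N
1 30/17 6 81/17 -3 -3 -1 E
2 60/37 60 1170/37 -30 -2 -1 S
3 15/2 3 9 -3/2 -2 -2 W
4 12 60/29 378/29 -30/29 -3 -2 N
5 30/17 6 81/17 -3 -3 -1 E
final -2 -1 S

n=0: pose=(-3,-2,N); sL=12, sR=60/29; mL=378/29, mR=-30/29; mL+mR=12 → advance +1; mR−mL=-408/29 → turn -1·90°
n=1: pose=(-3,-1,E); sL=30/17, sR=6; mL=81/17, mR=-3; mL+mR=30/17 → advance +1; mR−mL=-132/17 → turn -1·90°
n=2: pose=(-2,-1,S); sL=60/37, sR=60; mL=1170/37, mR=-30; mL+mR=60/37 → advance +1; mR−mL=-2280/37 → turn -1·90°
n=3: pose=(-2,-2,W); sL=15/2, sR=3; mL=9, mR=-3/2; mL+mR=15/2 → advance +1; mR−mL=-21/2 → turn -1·90°
n=4: pose=(-3,-2,N); sL=12, sR=60/29; mL=378/29, mR=-30/29; mL+mR=12 → advance +1; mR−mL=-408/29 → turn -1·90°
n=5: pose=(-3,-1,E); sL=30/17, sR=6; mL=81/17, mR=-3; mL+mR=30/17 → advance +1; mR−mL=-132/17 → turn -1·90°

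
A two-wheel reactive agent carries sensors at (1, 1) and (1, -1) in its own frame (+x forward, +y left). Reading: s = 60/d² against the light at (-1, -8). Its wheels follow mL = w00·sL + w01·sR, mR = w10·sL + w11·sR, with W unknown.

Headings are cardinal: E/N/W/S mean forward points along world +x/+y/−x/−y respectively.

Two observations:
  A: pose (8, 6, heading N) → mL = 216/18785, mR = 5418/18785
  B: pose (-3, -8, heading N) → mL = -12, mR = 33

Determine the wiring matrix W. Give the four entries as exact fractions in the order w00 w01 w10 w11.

1/2 -1/2 1/2 1

obs A: pose=(8,6,N) → sL=60/289, sR=12/65, mL=216/18785, mR=5418/18785
obs B: pose=(-3,-8,N) → sL=6, sR=30, mL=-12, mR=33
sensor matrix S = [[60/289, 12/65], [6, 30]]; det S = 96192/18785
solve [mL_A; mL_B] = S·[w00; w01] and [mR_A; mR_B] = S·[w10; w11]:
  w00 = 1/2, w01 = -1/2, w10 = 1/2, w11 = 1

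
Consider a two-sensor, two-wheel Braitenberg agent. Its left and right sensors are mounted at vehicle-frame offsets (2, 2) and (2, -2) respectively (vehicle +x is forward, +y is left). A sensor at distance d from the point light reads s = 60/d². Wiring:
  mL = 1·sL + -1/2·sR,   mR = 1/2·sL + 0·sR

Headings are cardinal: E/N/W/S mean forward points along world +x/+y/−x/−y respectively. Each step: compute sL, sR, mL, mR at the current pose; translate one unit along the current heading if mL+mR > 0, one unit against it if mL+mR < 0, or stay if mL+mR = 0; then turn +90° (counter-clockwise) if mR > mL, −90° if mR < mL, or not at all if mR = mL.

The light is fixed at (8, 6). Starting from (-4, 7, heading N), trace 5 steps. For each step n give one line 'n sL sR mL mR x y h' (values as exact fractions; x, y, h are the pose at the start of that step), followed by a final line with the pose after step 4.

0 12/41 60/109 78/4469 6/41 -4 7 N
1 15/49 15/53 855/5194 15/98 -4 8 W
2 60/241 60/137 990/33017 30/241 -5 8 N
3 30/113 6/25 411/2825 15/113 -5 9 W
4 60/281 60/169 1710/47489 30/281 -6 9 N
final -6 10 W

n=0: pose=(-4,7,N); sL=12/41, sR=60/109; mL=78/4469, mR=6/41; mL+mR=732/4469 → advance +1; mR−mL=576/4469 → turn +1·90°
n=1: pose=(-4,8,W); sL=15/49, sR=15/53; mL=855/5194, mR=15/98; mL+mR=825/2597 → advance +1; mR−mL=-30/2597 → turn -1·90°
n=2: pose=(-5,8,N); sL=60/241, sR=60/137; mL=990/33017, mR=30/241; mL+mR=5100/33017 → advance +1; mR−mL=3120/33017 → turn +1·90°
n=3: pose=(-5,9,W); sL=30/113, sR=6/25; mL=411/2825, mR=15/113; mL+mR=786/2825 → advance +1; mR−mL=-36/2825 → turn -1·90°
n=4: pose=(-6,9,N); sL=60/281, sR=60/169; mL=1710/47489, mR=30/281; mL+mR=6780/47489 → advance +1; mR−mL=3360/47489 → turn +1·90°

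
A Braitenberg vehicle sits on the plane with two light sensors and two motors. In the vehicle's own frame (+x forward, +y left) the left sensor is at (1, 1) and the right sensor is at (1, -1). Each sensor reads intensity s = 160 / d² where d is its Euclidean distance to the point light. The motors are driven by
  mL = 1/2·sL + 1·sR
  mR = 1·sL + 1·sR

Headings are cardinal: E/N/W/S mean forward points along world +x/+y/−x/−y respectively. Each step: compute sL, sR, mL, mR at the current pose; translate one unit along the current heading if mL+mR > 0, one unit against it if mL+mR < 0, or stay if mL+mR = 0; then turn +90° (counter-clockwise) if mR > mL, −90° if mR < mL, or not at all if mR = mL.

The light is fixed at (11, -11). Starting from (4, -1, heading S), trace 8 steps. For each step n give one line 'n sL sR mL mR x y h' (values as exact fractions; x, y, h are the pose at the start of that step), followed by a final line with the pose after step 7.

0 160/117 32/29 6064/3393 8384/3393 4 -1 S
1 20/17 8/5 186/85 236/85 4 -2 E
2 160/149 32/25 6768/3725 8768/3725 5 -2 N
3 16/13 16/17 344/221 480/221 5 -1 W
4 160/117 32/29 6064/3393 8384/3393 4 -1 S
5 20/17 8/5 186/85 236/85 4 -2 E
6 160/149 32/25 6768/3725 8768/3725 5 -2 N
7 16/13 16/17 344/221 480/221 5 -1 W
final 4 -1 S

n=0: pose=(4,-1,S); sL=160/117, sR=32/29; mL=6064/3393, mR=8384/3393; mL+mR=4816/1131 → advance +1; mR−mL=80/117 → turn +1·90°
n=1: pose=(4,-2,E); sL=20/17, sR=8/5; mL=186/85, mR=236/85; mL+mR=422/85 → advance +1; mR−mL=10/17 → turn +1·90°
n=2: pose=(5,-2,N); sL=160/149, sR=32/25; mL=6768/3725, mR=8768/3725; mL+mR=15536/3725 → advance +1; mR−mL=80/149 → turn +1·90°
n=3: pose=(5,-1,W); sL=16/13, sR=16/17; mL=344/221, mR=480/221; mL+mR=824/221 → advance +1; mR−mL=8/13 → turn +1·90°
n=4: pose=(4,-1,S); sL=160/117, sR=32/29; mL=6064/3393, mR=8384/3393; mL+mR=4816/1131 → advance +1; mR−mL=80/117 → turn +1·90°
n=5: pose=(4,-2,E); sL=20/17, sR=8/5; mL=186/85, mR=236/85; mL+mR=422/85 → advance +1; mR−mL=10/17 → turn +1·90°
n=6: pose=(5,-2,N); sL=160/149, sR=32/25; mL=6768/3725, mR=8768/3725; mL+mR=15536/3725 → advance +1; mR−mL=80/149 → turn +1·90°
n=7: pose=(5,-1,W); sL=16/13, sR=16/17; mL=344/221, mR=480/221; mL+mR=824/221 → advance +1; mR−mL=8/13 → turn +1·90°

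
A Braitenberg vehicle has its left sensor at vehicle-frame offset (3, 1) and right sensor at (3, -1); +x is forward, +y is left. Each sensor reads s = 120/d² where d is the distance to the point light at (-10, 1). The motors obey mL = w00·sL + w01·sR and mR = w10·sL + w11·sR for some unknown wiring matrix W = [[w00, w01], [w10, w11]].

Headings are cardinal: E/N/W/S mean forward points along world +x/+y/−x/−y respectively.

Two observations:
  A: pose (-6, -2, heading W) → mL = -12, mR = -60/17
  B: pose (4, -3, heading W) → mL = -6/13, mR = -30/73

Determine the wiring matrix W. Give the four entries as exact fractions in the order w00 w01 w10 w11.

obs A: pose=(-6,-2,W) → sL=120/17, sR=24, mL=-12, mR=-60/17
obs B: pose=(4,-3,W) → sL=60/73, sR=12/13, mL=-6/13, mR=-30/73
sensor matrix S = [[120/17, 24], [60/73, 12/13]]; det S = -213120/16133
solve [mL_A; mL_B] = S·[w00; w01] and [mR_A; mR_B] = S·[w10; w11]:
  w00 = 0, w01 = -1/2, w10 = -1/2, w11 = 0

0 -1/2 -1/2 0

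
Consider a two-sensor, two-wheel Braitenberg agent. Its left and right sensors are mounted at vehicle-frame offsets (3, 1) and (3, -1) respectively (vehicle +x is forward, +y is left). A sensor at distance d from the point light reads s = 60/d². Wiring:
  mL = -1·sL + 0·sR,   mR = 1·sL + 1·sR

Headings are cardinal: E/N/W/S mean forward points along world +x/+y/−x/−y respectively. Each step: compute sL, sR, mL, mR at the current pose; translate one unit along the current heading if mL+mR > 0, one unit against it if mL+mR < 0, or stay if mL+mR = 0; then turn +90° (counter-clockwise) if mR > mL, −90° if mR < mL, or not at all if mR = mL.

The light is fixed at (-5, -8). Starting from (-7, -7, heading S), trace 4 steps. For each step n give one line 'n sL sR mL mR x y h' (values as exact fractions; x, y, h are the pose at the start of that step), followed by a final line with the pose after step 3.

n=0: pose=(-7,-7,S); sL=12, sR=60/13; mL=-12, mR=216/13; mL+mR=60/13 → advance +1; mR−mL=372/13 → turn +1·90°
n=1: pose=(-7,-8,E); sL=30, sR=30; mL=-30, mR=60; mL+mR=30 → advance +1; mR−mL=90 → turn +1·90°
n=2: pose=(-6,-8,N); sL=60/13, sR=20/3; mL=-60/13, mR=440/39; mL+mR=20/3 → advance +1; mR−mL=620/39 → turn +1·90°
n=3: pose=(-6,-7,W); sL=15/4, sR=3; mL=-15/4, mR=27/4; mL+mR=3 → advance +1; mR−mL=21/2 → turn +1·90°

0 12 60/13 -12 216/13 -7 -7 S
1 30 30 -30 60 -7 -8 E
2 60/13 20/3 -60/13 440/39 -6 -8 N
3 15/4 3 -15/4 27/4 -6 -7 W
final -7 -7 S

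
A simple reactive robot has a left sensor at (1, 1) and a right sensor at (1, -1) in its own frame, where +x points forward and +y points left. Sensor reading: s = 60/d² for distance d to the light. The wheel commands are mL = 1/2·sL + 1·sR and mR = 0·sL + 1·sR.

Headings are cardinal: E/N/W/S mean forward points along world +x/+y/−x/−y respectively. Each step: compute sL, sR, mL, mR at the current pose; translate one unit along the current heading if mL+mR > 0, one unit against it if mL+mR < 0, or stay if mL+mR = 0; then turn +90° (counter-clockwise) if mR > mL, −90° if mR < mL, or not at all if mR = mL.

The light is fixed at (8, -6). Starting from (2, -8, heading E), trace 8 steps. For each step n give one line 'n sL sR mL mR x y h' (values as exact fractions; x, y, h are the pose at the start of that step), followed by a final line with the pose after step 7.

n=0: pose=(2,-8,E); sL=30/13, sR=30/17; mL=645/221, mR=30/17; mL+mR=1035/221 → advance +1; mR−mL=-15/13 → turn -1·90°
n=1: pose=(3,-8,S); sL=12/5, sR=4/3; mL=38/15, mR=4/3; mL+mR=58/15 → advance +1; mR−mL=-6/5 → turn -1·90°
n=2: pose=(3,-9,W); sL=15/13, sR=3/2; mL=27/13, mR=3/2; mL+mR=93/26 → advance +1; mR−mL=-15/26 → turn -1·90°
n=3: pose=(2,-9,N); sL=60/53, sR=60/29; mL=4050/1537, mR=60/29; mL+mR=7230/1537 → advance +1; mR−mL=-30/53 → turn -1·90°
n=4: pose=(2,-8,E); sL=30/13, sR=30/17; mL=645/221, mR=30/17; mL+mR=1035/221 → advance +1; mR−mL=-15/13 → turn -1·90°
n=5: pose=(3,-8,S); sL=12/5, sR=4/3; mL=38/15, mR=4/3; mL+mR=58/15 → advance +1; mR−mL=-6/5 → turn -1·90°
n=6: pose=(3,-9,W); sL=15/13, sR=3/2; mL=27/13, mR=3/2; mL+mR=93/26 → advance +1; mR−mL=-15/26 → turn -1·90°
n=7: pose=(2,-9,N); sL=60/53, sR=60/29; mL=4050/1537, mR=60/29; mL+mR=7230/1537 → advance +1; mR−mL=-30/53 → turn -1·90°

0 30/13 30/17 645/221 30/17 2 -8 E
1 12/5 4/3 38/15 4/3 3 -8 S
2 15/13 3/2 27/13 3/2 3 -9 W
3 60/53 60/29 4050/1537 60/29 2 -9 N
4 30/13 30/17 645/221 30/17 2 -8 E
5 12/5 4/3 38/15 4/3 3 -8 S
6 15/13 3/2 27/13 3/2 3 -9 W
7 60/53 60/29 4050/1537 60/29 2 -9 N
final 2 -8 E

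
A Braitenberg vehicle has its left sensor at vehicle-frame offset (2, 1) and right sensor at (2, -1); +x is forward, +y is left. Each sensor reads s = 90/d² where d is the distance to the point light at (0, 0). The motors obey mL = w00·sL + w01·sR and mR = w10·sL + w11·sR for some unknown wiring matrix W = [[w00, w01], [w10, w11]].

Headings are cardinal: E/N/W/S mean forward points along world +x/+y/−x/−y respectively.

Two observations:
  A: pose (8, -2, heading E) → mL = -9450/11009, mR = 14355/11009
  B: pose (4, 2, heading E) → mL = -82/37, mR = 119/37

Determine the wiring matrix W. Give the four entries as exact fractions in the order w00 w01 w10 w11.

obs A: pose=(8,-2,E) → sL=90/101, sR=90/109, mL=-9450/11009, mR=14355/11009
obs B: pose=(4,2,E) → sL=2, sR=90/37, mL=-82/37, mR=119/37
sensor matrix S = [[90/101, 90/109], [2, 90/37]]; det S = 210240/407333
solve [mL_A; mL_B] = S·[w00; w01] and [mR_A; mR_B] = S·[w10; w11]:
  w00 = -1/2, w01 = -1/2, w10 = 1, w11 = 1/2

-1/2 -1/2 1 1/2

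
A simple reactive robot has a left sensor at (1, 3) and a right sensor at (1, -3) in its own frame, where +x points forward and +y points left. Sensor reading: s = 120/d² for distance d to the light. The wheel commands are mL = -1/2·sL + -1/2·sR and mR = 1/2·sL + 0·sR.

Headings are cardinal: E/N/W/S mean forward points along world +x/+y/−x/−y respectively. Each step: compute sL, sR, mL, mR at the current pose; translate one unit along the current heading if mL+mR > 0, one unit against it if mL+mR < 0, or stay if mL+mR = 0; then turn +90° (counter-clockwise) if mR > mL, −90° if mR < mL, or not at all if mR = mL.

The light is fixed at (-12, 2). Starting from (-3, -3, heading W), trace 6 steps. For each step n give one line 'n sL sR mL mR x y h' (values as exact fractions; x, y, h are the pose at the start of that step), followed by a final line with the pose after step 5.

0 15/16 30/17 -735/544 15/32 -3 -3 W
1 24/41 24/17 -696/697 12/41 -2 -3 S
2 60/61 12/17 -876/1037 30/61 -2 -2 E
3 8/3 40/51 -88/51 4/3 -3 -2 N
4 15/16 30/17 -735/544 15/32 -3 -3 W
5 24/41 24/17 -696/697 12/41 -2 -3 S
final -2 -2 E

n=0: pose=(-3,-3,W); sL=15/16, sR=30/17; mL=-735/544, mR=15/32; mL+mR=-15/17 → advance -1; mR−mL=495/272 → turn +1·90°
n=1: pose=(-2,-3,S); sL=24/41, sR=24/17; mL=-696/697, mR=12/41; mL+mR=-12/17 → advance -1; mR−mL=900/697 → turn +1·90°
n=2: pose=(-2,-2,E); sL=60/61, sR=12/17; mL=-876/1037, mR=30/61; mL+mR=-6/17 → advance -1; mR−mL=1386/1037 → turn +1·90°
n=3: pose=(-3,-2,N); sL=8/3, sR=40/51; mL=-88/51, mR=4/3; mL+mR=-20/51 → advance -1; mR−mL=52/17 → turn +1·90°
n=4: pose=(-3,-3,W); sL=15/16, sR=30/17; mL=-735/544, mR=15/32; mL+mR=-15/17 → advance -1; mR−mL=495/272 → turn +1·90°
n=5: pose=(-2,-3,S); sL=24/41, sR=24/17; mL=-696/697, mR=12/41; mL+mR=-12/17 → advance -1; mR−mL=900/697 → turn +1·90°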